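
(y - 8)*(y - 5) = y^2 - 13*y + 40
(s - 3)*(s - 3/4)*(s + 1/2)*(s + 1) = s^4 - 9*s^3/4 - 23*s^2/8 + 3*s/2 + 9/8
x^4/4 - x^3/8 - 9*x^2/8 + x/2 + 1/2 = (x/4 + 1/2)*(x - 2)*(x - 1)*(x + 1/2)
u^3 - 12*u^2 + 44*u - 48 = (u - 6)*(u - 4)*(u - 2)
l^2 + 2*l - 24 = (l - 4)*(l + 6)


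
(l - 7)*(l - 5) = l^2 - 12*l + 35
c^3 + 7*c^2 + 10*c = c*(c + 2)*(c + 5)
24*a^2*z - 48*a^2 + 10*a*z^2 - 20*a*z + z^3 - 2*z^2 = (4*a + z)*(6*a + z)*(z - 2)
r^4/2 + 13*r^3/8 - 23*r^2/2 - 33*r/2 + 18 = (r/2 + 1)*(r - 4)*(r - 3/4)*(r + 6)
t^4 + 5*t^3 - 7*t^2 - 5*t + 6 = (t - 1)^2*(t + 1)*(t + 6)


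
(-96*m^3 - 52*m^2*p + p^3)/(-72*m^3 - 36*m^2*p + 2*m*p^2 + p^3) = (-8*m + p)/(-6*m + p)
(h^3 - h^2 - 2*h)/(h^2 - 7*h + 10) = h*(h + 1)/(h - 5)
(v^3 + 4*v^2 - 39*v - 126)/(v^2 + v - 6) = (v^2 + v - 42)/(v - 2)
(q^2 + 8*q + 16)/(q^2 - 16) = (q + 4)/(q - 4)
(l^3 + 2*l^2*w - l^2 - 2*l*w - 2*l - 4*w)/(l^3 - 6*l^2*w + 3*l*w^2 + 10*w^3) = (l^3 + 2*l^2*w - l^2 - 2*l*w - 2*l - 4*w)/(l^3 - 6*l^2*w + 3*l*w^2 + 10*w^3)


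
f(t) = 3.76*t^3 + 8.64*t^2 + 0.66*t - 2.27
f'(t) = 11.28*t^2 + 17.28*t + 0.66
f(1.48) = 29.82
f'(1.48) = 50.94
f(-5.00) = -259.57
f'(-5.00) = 196.26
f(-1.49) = 3.49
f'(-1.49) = -0.04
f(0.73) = 4.28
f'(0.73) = 19.29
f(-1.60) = 3.39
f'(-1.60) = 1.89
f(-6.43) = -648.88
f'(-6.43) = 355.92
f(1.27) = 20.21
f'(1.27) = 40.80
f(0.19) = -1.81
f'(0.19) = 4.35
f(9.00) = 3444.55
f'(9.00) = 1069.86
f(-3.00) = -28.01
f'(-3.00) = 50.34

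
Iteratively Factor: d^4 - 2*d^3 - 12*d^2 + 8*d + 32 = (d + 2)*(d^3 - 4*d^2 - 4*d + 16) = (d - 2)*(d + 2)*(d^2 - 2*d - 8) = (d - 4)*(d - 2)*(d + 2)*(d + 2)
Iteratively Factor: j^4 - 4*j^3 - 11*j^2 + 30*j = (j + 3)*(j^3 - 7*j^2 + 10*j) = j*(j + 3)*(j^2 - 7*j + 10) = j*(j - 5)*(j + 3)*(j - 2)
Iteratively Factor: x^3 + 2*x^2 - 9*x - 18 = (x + 3)*(x^2 - x - 6) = (x - 3)*(x + 3)*(x + 2)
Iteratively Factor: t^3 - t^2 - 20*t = (t + 4)*(t^2 - 5*t) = t*(t + 4)*(t - 5)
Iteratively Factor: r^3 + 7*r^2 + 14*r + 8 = (r + 1)*(r^2 + 6*r + 8) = (r + 1)*(r + 4)*(r + 2)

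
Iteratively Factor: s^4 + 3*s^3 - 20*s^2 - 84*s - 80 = (s - 5)*(s^3 + 8*s^2 + 20*s + 16) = (s - 5)*(s + 2)*(s^2 + 6*s + 8) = (s - 5)*(s + 2)*(s + 4)*(s + 2)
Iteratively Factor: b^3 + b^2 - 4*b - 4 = (b - 2)*(b^2 + 3*b + 2) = (b - 2)*(b + 1)*(b + 2)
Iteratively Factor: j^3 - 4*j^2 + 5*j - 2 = (j - 1)*(j^2 - 3*j + 2) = (j - 2)*(j - 1)*(j - 1)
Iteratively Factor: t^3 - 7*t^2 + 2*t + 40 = (t - 5)*(t^2 - 2*t - 8) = (t - 5)*(t - 4)*(t + 2)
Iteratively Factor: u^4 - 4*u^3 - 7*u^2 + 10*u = (u - 5)*(u^3 + u^2 - 2*u) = (u - 5)*(u + 2)*(u^2 - u) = u*(u - 5)*(u + 2)*(u - 1)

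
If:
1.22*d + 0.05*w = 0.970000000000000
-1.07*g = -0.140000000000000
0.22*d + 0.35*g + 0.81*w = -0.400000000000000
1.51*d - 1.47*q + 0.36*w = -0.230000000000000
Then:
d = 0.83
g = 0.13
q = 0.82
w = -0.77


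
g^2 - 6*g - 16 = (g - 8)*(g + 2)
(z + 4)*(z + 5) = z^2 + 9*z + 20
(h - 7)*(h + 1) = h^2 - 6*h - 7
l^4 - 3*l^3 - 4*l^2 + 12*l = l*(l - 3)*(l - 2)*(l + 2)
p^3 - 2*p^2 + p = p*(p - 1)^2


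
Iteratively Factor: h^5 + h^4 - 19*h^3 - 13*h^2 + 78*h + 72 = (h - 3)*(h^4 + 4*h^3 - 7*h^2 - 34*h - 24) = (h - 3)^2*(h^3 + 7*h^2 + 14*h + 8) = (h - 3)^2*(h + 1)*(h^2 + 6*h + 8) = (h - 3)^2*(h + 1)*(h + 2)*(h + 4)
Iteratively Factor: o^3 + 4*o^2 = (o + 4)*(o^2) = o*(o + 4)*(o)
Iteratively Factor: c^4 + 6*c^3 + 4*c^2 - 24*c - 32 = (c + 2)*(c^3 + 4*c^2 - 4*c - 16) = (c - 2)*(c + 2)*(c^2 + 6*c + 8) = (c - 2)*(c + 2)*(c + 4)*(c + 2)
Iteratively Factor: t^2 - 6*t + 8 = (t - 2)*(t - 4)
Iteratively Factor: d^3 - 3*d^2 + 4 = (d + 1)*(d^2 - 4*d + 4) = (d - 2)*(d + 1)*(d - 2)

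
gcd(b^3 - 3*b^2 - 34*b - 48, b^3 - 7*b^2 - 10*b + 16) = b^2 - 6*b - 16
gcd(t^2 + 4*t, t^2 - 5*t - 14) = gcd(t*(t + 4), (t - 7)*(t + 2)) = 1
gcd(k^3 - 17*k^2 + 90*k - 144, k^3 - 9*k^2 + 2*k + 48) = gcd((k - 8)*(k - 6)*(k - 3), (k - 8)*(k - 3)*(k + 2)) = k^2 - 11*k + 24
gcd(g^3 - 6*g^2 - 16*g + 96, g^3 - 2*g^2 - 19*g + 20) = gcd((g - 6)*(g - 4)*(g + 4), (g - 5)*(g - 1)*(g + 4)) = g + 4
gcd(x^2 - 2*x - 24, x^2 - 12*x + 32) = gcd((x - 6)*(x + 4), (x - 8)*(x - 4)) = 1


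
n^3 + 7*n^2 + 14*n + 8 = (n + 1)*(n + 2)*(n + 4)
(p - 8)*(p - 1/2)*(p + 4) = p^3 - 9*p^2/2 - 30*p + 16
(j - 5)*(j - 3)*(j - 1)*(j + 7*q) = j^4 + 7*j^3*q - 9*j^3 - 63*j^2*q + 23*j^2 + 161*j*q - 15*j - 105*q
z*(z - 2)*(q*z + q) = q*z^3 - q*z^2 - 2*q*z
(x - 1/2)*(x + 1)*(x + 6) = x^3 + 13*x^2/2 + 5*x/2 - 3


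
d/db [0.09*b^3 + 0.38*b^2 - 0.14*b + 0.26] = 0.27*b^2 + 0.76*b - 0.14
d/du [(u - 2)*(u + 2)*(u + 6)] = 3*u^2 + 12*u - 4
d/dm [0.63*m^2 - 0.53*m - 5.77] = 1.26*m - 0.53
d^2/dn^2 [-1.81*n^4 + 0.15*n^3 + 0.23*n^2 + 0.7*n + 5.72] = -21.72*n^2 + 0.9*n + 0.46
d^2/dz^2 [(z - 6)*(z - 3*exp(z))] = -3*z*exp(z) + 12*exp(z) + 2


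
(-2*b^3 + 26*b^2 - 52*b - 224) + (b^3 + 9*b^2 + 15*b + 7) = -b^3 + 35*b^2 - 37*b - 217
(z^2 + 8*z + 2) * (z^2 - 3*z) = z^4 + 5*z^3 - 22*z^2 - 6*z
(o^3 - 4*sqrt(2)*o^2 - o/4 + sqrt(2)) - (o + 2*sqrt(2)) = o^3 - 4*sqrt(2)*o^2 - 5*o/4 - sqrt(2)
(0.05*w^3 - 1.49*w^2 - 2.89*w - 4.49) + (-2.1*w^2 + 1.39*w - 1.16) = 0.05*w^3 - 3.59*w^2 - 1.5*w - 5.65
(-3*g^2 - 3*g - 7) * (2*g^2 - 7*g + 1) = -6*g^4 + 15*g^3 + 4*g^2 + 46*g - 7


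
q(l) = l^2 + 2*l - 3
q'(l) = 2*l + 2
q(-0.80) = -3.96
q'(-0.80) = 0.40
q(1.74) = 3.51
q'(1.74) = 5.48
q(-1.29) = -3.92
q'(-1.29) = -0.58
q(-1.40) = -3.84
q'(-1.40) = -0.80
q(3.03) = 12.24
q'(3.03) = 8.06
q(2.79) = 10.36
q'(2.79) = 7.58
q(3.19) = 13.56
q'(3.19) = 8.38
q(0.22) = -2.51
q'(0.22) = 2.44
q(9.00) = 96.00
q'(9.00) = 20.00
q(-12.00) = 117.00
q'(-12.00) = -22.00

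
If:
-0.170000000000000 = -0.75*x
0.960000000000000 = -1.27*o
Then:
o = -0.76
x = 0.23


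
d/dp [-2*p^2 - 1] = -4*p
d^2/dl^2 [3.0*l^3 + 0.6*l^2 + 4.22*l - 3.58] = 18.0*l + 1.2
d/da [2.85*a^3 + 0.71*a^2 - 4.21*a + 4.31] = 8.55*a^2 + 1.42*a - 4.21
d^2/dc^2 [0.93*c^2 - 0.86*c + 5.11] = 1.86000000000000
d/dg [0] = 0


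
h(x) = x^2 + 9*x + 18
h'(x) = 2*x + 9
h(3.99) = 69.83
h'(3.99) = 16.98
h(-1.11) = 9.24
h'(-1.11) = 6.78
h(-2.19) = 3.09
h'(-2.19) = 4.62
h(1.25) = 30.81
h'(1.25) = 11.50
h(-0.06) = 17.46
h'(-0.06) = 8.88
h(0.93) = 27.23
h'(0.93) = 10.86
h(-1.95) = 4.25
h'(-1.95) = 5.10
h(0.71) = 24.89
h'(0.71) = 10.42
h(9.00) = 180.00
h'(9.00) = 27.00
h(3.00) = 54.00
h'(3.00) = 15.00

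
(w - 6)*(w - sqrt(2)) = w^2 - 6*w - sqrt(2)*w + 6*sqrt(2)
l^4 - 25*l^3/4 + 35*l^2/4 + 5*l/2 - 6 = (l - 4)*(l - 2)*(l - 1)*(l + 3/4)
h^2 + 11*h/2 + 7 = (h + 2)*(h + 7/2)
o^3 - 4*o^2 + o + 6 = (o - 3)*(o - 2)*(o + 1)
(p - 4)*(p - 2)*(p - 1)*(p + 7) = p^4 - 35*p^2 + 90*p - 56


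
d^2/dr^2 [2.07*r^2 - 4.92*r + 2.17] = 4.14000000000000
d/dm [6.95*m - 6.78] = 6.95000000000000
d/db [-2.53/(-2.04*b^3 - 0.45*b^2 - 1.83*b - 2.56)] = (-15.4836*b^2 - 2.277*b - 4.6299)/(2.04*b^3 + 0.45*b^2 + 1.83*b + 2.56)^2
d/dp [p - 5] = 1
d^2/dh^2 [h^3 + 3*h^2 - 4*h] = 6*h + 6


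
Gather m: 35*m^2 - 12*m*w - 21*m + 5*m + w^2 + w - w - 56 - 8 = 35*m^2 + m*(-12*w - 16) + w^2 - 64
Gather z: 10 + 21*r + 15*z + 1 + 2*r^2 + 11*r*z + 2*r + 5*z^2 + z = 2*r^2 + 23*r + 5*z^2 + z*(11*r + 16) + 11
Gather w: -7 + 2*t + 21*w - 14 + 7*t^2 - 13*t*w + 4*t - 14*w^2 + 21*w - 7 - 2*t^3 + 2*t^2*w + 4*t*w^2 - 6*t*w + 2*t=-2*t^3 + 7*t^2 + 8*t + w^2*(4*t - 14) + w*(2*t^2 - 19*t + 42) - 28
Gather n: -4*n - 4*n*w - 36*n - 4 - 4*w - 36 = n*(-4*w - 40) - 4*w - 40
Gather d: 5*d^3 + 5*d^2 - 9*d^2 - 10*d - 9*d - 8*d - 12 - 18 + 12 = 5*d^3 - 4*d^2 - 27*d - 18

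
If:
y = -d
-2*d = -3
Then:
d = 3/2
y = -3/2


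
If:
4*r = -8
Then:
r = -2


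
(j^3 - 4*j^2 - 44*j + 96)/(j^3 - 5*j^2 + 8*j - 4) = (j^2 - 2*j - 48)/(j^2 - 3*j + 2)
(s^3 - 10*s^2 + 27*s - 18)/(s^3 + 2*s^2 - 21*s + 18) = (s - 6)/(s + 6)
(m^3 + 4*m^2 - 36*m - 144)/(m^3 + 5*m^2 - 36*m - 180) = (m + 4)/(m + 5)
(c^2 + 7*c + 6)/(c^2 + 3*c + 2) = (c + 6)/(c + 2)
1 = 1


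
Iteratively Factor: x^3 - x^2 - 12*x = (x)*(x^2 - x - 12) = x*(x - 4)*(x + 3)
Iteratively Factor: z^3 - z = (z + 1)*(z^2 - z) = (z - 1)*(z + 1)*(z)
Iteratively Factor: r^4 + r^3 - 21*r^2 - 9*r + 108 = (r - 3)*(r^3 + 4*r^2 - 9*r - 36) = (r - 3)^2*(r^2 + 7*r + 12) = (r - 3)^2*(r + 3)*(r + 4)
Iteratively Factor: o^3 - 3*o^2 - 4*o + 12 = (o + 2)*(o^2 - 5*o + 6) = (o - 2)*(o + 2)*(o - 3)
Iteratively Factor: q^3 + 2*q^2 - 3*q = (q)*(q^2 + 2*q - 3) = q*(q - 1)*(q + 3)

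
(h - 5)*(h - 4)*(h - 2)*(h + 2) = h^4 - 9*h^3 + 16*h^2 + 36*h - 80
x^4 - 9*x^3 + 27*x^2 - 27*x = x*(x - 3)^3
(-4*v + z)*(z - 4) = -4*v*z + 16*v + z^2 - 4*z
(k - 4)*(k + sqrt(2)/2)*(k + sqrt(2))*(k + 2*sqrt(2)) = k^4 - 4*k^3 + 7*sqrt(2)*k^3/2 - 14*sqrt(2)*k^2 + 7*k^2 - 28*k + 2*sqrt(2)*k - 8*sqrt(2)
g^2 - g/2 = g*(g - 1/2)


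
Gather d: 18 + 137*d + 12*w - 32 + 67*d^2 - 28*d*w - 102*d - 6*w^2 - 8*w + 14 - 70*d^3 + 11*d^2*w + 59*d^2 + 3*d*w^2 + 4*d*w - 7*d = -70*d^3 + d^2*(11*w + 126) + d*(3*w^2 - 24*w + 28) - 6*w^2 + 4*w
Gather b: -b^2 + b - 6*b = -b^2 - 5*b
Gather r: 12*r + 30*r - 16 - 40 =42*r - 56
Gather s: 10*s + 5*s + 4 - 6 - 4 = 15*s - 6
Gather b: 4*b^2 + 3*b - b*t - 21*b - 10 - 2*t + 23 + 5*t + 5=4*b^2 + b*(-t - 18) + 3*t + 18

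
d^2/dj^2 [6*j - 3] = 0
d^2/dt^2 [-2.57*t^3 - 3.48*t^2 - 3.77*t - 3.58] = -15.42*t - 6.96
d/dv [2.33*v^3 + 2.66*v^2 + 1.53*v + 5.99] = 6.99*v^2 + 5.32*v + 1.53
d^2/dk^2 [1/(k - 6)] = 2/(k - 6)^3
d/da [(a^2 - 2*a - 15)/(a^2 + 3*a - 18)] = (5*a^2 - 6*a + 81)/(a^4 + 6*a^3 - 27*a^2 - 108*a + 324)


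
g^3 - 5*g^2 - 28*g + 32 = (g - 8)*(g - 1)*(g + 4)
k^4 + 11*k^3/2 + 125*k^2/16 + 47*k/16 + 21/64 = (k + 1/4)^2*(k + 3/2)*(k + 7/2)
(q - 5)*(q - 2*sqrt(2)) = q^2 - 5*q - 2*sqrt(2)*q + 10*sqrt(2)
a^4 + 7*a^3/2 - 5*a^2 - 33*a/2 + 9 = (a - 2)*(a - 1/2)*(a + 3)^2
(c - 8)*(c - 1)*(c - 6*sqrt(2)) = c^3 - 9*c^2 - 6*sqrt(2)*c^2 + 8*c + 54*sqrt(2)*c - 48*sqrt(2)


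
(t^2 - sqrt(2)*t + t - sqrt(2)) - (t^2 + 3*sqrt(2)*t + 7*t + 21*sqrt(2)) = -6*t - 4*sqrt(2)*t - 22*sqrt(2)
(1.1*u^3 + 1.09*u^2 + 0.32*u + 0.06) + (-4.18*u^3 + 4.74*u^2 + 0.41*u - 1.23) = -3.08*u^3 + 5.83*u^2 + 0.73*u - 1.17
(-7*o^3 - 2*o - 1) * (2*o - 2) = -14*o^4 + 14*o^3 - 4*o^2 + 2*o + 2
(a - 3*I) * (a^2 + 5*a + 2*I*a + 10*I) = a^3 + 5*a^2 - I*a^2 + 6*a - 5*I*a + 30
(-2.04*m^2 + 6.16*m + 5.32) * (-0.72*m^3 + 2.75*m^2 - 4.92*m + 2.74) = 1.4688*m^5 - 10.0452*m^4 + 23.1464*m^3 - 21.2668*m^2 - 9.296*m + 14.5768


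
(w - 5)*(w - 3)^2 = w^3 - 11*w^2 + 39*w - 45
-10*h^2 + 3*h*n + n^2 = (-2*h + n)*(5*h + n)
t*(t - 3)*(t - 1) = t^3 - 4*t^2 + 3*t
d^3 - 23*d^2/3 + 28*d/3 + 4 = (d - 6)*(d - 2)*(d + 1/3)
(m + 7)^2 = m^2 + 14*m + 49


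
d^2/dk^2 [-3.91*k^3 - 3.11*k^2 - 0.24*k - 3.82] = -23.46*k - 6.22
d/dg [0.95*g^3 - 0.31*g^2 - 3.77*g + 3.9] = 2.85*g^2 - 0.62*g - 3.77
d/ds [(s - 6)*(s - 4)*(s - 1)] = 3*s^2 - 22*s + 34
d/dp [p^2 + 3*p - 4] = 2*p + 3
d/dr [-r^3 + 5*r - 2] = 5 - 3*r^2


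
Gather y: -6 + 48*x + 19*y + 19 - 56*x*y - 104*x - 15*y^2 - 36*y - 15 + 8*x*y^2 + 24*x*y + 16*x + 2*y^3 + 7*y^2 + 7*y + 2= -40*x + 2*y^3 + y^2*(8*x - 8) + y*(-32*x - 10)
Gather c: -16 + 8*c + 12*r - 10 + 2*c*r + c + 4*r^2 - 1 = c*(2*r + 9) + 4*r^2 + 12*r - 27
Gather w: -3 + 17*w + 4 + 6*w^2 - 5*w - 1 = 6*w^2 + 12*w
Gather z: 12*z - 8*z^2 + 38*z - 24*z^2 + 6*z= -32*z^2 + 56*z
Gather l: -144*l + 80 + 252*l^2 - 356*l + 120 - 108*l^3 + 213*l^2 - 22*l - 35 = -108*l^3 + 465*l^2 - 522*l + 165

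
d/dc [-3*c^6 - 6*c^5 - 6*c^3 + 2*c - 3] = -18*c^5 - 30*c^4 - 18*c^2 + 2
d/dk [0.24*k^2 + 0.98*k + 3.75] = 0.48*k + 0.98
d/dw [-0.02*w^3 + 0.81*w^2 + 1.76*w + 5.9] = -0.06*w^2 + 1.62*w + 1.76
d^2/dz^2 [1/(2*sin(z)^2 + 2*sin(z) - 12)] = (-4*sin(z)^4 - 3*sin(z)^3 - 19*sin(z)^2 + 14)/(2*(sin(z)^2 + sin(z) - 6)^3)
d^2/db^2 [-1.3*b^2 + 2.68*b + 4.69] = -2.60000000000000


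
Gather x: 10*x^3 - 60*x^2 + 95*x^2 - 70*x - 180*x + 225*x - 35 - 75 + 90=10*x^3 + 35*x^2 - 25*x - 20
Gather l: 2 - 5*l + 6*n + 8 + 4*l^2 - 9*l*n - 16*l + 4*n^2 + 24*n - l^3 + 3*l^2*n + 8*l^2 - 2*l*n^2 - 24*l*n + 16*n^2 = -l^3 + l^2*(3*n + 12) + l*(-2*n^2 - 33*n - 21) + 20*n^2 + 30*n + 10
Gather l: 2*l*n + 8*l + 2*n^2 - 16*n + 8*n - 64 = l*(2*n + 8) + 2*n^2 - 8*n - 64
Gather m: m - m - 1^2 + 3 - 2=0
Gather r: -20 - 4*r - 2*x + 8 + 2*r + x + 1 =-2*r - x - 11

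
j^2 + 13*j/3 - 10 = (j - 5/3)*(j + 6)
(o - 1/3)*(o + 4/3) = o^2 + o - 4/9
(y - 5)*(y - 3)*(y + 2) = y^3 - 6*y^2 - y + 30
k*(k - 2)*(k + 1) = k^3 - k^2 - 2*k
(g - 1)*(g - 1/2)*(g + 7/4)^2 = g^4 + 2*g^3 - 27*g^2/16 - 91*g/32 + 49/32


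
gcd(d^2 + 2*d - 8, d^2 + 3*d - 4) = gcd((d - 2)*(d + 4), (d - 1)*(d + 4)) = d + 4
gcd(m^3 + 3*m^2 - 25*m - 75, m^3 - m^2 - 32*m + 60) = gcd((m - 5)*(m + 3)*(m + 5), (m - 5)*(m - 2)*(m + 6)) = m - 5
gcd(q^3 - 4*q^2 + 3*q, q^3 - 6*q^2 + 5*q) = q^2 - q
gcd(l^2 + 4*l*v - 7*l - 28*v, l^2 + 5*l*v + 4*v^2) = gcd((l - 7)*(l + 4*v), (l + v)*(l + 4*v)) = l + 4*v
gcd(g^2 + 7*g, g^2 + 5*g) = g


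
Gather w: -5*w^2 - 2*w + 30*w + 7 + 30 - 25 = -5*w^2 + 28*w + 12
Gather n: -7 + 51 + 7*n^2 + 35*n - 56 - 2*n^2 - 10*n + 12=5*n^2 + 25*n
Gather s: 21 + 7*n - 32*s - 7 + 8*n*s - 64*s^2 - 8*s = 7*n - 64*s^2 + s*(8*n - 40) + 14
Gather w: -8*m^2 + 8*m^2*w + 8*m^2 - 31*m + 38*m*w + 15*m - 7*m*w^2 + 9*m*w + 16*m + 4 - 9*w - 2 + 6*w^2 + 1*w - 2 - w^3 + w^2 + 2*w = -w^3 + w^2*(7 - 7*m) + w*(8*m^2 + 47*m - 6)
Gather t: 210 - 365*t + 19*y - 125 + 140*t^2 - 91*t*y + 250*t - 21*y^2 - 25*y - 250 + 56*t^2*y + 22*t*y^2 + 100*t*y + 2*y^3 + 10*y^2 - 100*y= t^2*(56*y + 140) + t*(22*y^2 + 9*y - 115) + 2*y^3 - 11*y^2 - 106*y - 165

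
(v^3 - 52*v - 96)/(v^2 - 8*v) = v + 8 + 12/v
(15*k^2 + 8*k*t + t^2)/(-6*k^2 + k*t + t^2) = (5*k + t)/(-2*k + t)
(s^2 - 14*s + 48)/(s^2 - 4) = (s^2 - 14*s + 48)/(s^2 - 4)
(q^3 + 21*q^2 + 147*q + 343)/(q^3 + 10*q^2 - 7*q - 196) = (q + 7)/(q - 4)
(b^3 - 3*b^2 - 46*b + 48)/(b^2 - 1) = (b^2 - 2*b - 48)/(b + 1)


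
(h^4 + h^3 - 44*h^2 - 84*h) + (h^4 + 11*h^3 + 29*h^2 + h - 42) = 2*h^4 + 12*h^3 - 15*h^2 - 83*h - 42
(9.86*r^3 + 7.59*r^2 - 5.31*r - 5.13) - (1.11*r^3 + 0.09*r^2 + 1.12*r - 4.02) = 8.75*r^3 + 7.5*r^2 - 6.43*r - 1.11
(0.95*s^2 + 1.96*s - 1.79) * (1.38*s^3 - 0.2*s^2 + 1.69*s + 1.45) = 1.311*s^5 + 2.5148*s^4 - 1.2567*s^3 + 5.0479*s^2 - 0.1831*s - 2.5955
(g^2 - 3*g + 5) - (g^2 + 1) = 4 - 3*g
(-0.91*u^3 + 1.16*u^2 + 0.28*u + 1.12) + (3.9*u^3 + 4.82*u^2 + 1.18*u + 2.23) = 2.99*u^3 + 5.98*u^2 + 1.46*u + 3.35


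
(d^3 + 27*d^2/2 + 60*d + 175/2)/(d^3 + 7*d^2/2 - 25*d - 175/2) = (d + 5)/(d - 5)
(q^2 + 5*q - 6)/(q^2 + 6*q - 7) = (q + 6)/(q + 7)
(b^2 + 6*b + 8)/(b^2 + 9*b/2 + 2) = 2*(b + 2)/(2*b + 1)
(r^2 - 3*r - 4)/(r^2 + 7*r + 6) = (r - 4)/(r + 6)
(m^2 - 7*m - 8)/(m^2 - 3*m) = (m^2 - 7*m - 8)/(m*(m - 3))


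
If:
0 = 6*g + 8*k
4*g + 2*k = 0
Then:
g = 0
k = 0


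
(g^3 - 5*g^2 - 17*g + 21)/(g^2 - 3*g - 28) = (g^2 + 2*g - 3)/(g + 4)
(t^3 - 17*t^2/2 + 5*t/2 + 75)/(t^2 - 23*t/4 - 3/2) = 2*(2*t^2 - 5*t - 25)/(4*t + 1)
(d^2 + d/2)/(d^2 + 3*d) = (d + 1/2)/(d + 3)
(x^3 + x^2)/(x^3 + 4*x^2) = (x + 1)/(x + 4)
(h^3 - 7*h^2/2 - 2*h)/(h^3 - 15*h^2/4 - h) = 2*(2*h + 1)/(4*h + 1)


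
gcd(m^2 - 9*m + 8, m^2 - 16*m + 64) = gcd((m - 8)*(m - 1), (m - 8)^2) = m - 8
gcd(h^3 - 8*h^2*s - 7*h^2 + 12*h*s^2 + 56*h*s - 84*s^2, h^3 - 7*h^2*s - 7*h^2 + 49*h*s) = h - 7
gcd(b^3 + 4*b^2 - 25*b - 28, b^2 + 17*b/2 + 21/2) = b + 7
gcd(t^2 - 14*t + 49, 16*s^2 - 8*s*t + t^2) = 1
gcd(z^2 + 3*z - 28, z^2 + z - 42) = z + 7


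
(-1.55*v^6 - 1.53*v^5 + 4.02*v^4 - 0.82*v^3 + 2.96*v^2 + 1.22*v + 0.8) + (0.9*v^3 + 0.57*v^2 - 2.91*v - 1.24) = -1.55*v^6 - 1.53*v^5 + 4.02*v^4 + 0.0800000000000001*v^3 + 3.53*v^2 - 1.69*v - 0.44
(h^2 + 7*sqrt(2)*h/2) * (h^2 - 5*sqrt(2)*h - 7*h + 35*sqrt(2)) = h^4 - 7*h^3 - 3*sqrt(2)*h^3/2 - 35*h^2 + 21*sqrt(2)*h^2/2 + 245*h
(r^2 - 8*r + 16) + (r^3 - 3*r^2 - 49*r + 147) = r^3 - 2*r^2 - 57*r + 163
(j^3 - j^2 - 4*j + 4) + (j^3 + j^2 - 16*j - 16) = 2*j^3 - 20*j - 12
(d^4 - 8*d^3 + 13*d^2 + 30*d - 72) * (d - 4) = d^5 - 12*d^4 + 45*d^3 - 22*d^2 - 192*d + 288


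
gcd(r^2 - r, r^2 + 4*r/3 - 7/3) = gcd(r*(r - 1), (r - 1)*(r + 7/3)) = r - 1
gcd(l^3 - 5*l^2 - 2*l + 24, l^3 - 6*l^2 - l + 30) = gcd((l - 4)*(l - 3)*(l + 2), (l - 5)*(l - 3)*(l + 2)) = l^2 - l - 6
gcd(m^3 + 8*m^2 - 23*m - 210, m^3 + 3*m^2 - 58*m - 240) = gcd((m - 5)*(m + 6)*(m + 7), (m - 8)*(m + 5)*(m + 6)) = m + 6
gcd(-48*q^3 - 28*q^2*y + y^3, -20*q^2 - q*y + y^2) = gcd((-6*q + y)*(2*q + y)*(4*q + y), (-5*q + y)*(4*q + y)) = 4*q + y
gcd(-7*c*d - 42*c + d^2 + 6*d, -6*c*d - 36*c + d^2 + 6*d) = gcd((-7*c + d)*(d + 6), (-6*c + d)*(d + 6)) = d + 6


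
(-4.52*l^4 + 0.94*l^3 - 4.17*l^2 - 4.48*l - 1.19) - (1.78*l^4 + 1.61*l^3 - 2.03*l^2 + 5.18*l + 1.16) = -6.3*l^4 - 0.67*l^3 - 2.14*l^2 - 9.66*l - 2.35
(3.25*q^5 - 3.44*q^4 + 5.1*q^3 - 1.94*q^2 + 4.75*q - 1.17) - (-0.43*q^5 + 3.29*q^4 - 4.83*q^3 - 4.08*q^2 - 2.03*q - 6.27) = 3.68*q^5 - 6.73*q^4 + 9.93*q^3 + 2.14*q^2 + 6.78*q + 5.1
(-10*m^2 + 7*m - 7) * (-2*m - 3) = 20*m^3 + 16*m^2 - 7*m + 21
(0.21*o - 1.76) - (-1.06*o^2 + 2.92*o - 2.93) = 1.06*o^2 - 2.71*o + 1.17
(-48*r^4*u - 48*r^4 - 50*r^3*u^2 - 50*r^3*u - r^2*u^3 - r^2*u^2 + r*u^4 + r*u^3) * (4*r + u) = -192*r^5*u - 192*r^5 - 248*r^4*u^2 - 248*r^4*u - 54*r^3*u^3 - 54*r^3*u^2 + 3*r^2*u^4 + 3*r^2*u^3 + r*u^5 + r*u^4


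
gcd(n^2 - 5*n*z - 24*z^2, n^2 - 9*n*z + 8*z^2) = -n + 8*z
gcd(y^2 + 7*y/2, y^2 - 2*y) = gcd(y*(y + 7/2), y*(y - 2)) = y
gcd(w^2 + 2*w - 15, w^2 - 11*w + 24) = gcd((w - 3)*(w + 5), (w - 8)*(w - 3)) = w - 3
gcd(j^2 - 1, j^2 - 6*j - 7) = j + 1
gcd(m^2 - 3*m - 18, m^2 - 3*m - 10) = 1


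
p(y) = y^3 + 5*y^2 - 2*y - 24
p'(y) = 3*y^2 + 10*y - 2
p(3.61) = 80.99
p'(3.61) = 73.20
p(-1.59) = -12.20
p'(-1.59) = -10.32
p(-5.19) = -18.74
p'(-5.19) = 26.91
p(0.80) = -21.89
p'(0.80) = 7.92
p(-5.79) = -38.90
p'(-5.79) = 40.67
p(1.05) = -19.43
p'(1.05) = 11.81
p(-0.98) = -18.18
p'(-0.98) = -8.92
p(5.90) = 343.63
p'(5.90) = 161.43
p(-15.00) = -2244.00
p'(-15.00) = 523.00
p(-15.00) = -2244.00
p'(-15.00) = 523.00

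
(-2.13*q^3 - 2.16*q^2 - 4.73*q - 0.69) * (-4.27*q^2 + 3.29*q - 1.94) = 9.0951*q^5 + 2.2155*q^4 + 17.2229*q^3 - 8.425*q^2 + 6.9061*q + 1.3386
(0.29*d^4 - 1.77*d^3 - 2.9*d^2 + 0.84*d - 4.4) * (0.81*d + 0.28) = 0.2349*d^5 - 1.3525*d^4 - 2.8446*d^3 - 0.1316*d^2 - 3.3288*d - 1.232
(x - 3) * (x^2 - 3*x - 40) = x^3 - 6*x^2 - 31*x + 120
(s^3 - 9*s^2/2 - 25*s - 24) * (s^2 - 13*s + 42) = s^5 - 35*s^4/2 + 151*s^3/2 + 112*s^2 - 738*s - 1008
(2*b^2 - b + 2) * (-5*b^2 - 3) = -10*b^4 + 5*b^3 - 16*b^2 + 3*b - 6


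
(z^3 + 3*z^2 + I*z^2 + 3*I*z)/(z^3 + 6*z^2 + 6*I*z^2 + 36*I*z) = (z^2 + z*(3 + I) + 3*I)/(z^2 + 6*z*(1 + I) + 36*I)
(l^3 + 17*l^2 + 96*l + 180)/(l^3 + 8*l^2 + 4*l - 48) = (l^2 + 11*l + 30)/(l^2 + 2*l - 8)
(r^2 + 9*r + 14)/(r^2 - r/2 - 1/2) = 2*(r^2 + 9*r + 14)/(2*r^2 - r - 1)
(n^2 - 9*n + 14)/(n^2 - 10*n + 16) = (n - 7)/(n - 8)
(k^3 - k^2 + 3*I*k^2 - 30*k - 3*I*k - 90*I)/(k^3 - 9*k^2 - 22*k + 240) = (k + 3*I)/(k - 8)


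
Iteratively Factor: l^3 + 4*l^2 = (l)*(l^2 + 4*l) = l*(l + 4)*(l)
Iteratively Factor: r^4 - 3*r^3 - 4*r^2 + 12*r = (r + 2)*(r^3 - 5*r^2 + 6*r) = r*(r + 2)*(r^2 - 5*r + 6) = r*(r - 2)*(r + 2)*(r - 3)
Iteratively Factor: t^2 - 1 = (t + 1)*(t - 1)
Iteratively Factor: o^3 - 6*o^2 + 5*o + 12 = (o + 1)*(o^2 - 7*o + 12) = (o - 4)*(o + 1)*(o - 3)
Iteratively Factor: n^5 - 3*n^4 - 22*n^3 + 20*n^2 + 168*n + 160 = (n + 2)*(n^4 - 5*n^3 - 12*n^2 + 44*n + 80) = (n + 2)^2*(n^3 - 7*n^2 + 2*n + 40) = (n - 4)*(n + 2)^2*(n^2 - 3*n - 10) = (n - 5)*(n - 4)*(n + 2)^2*(n + 2)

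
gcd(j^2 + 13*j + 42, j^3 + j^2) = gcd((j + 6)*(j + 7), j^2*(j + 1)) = 1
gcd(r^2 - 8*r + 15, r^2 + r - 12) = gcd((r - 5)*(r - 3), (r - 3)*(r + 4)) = r - 3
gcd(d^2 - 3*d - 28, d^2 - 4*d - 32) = d + 4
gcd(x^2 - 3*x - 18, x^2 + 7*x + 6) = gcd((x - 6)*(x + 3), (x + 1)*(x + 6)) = 1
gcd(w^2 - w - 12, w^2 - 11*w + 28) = w - 4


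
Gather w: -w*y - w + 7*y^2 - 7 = w*(-y - 1) + 7*y^2 - 7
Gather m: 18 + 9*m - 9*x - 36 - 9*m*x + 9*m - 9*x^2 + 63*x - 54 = m*(18 - 9*x) - 9*x^2 + 54*x - 72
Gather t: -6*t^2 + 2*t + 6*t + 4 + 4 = -6*t^2 + 8*t + 8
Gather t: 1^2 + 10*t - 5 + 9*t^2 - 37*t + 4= 9*t^2 - 27*t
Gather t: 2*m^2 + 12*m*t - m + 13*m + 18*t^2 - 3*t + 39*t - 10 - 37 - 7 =2*m^2 + 12*m + 18*t^2 + t*(12*m + 36) - 54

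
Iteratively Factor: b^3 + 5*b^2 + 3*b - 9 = (b + 3)*(b^2 + 2*b - 3) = (b - 1)*(b + 3)*(b + 3)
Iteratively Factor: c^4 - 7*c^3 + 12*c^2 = (c)*(c^3 - 7*c^2 + 12*c) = c*(c - 4)*(c^2 - 3*c) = c*(c - 4)*(c - 3)*(c)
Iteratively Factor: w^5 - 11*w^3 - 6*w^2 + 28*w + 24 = (w + 1)*(w^4 - w^3 - 10*w^2 + 4*w + 24) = (w + 1)*(w + 2)*(w^3 - 3*w^2 - 4*w + 12) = (w - 2)*(w + 1)*(w + 2)*(w^2 - w - 6) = (w - 3)*(w - 2)*(w + 1)*(w + 2)*(w + 2)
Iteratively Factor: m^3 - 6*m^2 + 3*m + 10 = (m - 5)*(m^2 - m - 2) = (m - 5)*(m + 1)*(m - 2)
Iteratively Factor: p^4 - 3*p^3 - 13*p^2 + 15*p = (p - 1)*(p^3 - 2*p^2 - 15*p) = p*(p - 1)*(p^2 - 2*p - 15) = p*(p - 5)*(p - 1)*(p + 3)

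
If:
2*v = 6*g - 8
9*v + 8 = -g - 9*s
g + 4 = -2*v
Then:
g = 4/7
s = 4/3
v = -16/7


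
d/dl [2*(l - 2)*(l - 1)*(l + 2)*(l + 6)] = 8*l^3 + 30*l^2 - 40*l - 40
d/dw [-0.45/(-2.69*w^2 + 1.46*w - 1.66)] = (0.657 - 2.421*w)/(2.69*w^2 - 1.46*w + 1.66)^2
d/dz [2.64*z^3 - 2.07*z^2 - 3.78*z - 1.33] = 7.92*z^2 - 4.14*z - 3.78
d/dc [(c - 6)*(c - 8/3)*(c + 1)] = 3*c^2 - 46*c/3 + 22/3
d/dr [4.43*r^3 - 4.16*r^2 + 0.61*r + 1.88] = 13.29*r^2 - 8.32*r + 0.61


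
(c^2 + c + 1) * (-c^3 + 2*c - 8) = -c^5 - c^4 + c^3 - 6*c^2 - 6*c - 8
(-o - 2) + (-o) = -2*o - 2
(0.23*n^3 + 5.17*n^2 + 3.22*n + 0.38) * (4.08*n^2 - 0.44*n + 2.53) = 0.9384*n^5 + 20.9924*n^4 + 11.4447*n^3 + 13.2137*n^2 + 7.9794*n + 0.9614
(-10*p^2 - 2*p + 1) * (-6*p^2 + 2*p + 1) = 60*p^4 - 8*p^3 - 20*p^2 + 1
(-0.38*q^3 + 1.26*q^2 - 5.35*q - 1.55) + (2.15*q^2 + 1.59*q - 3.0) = -0.38*q^3 + 3.41*q^2 - 3.76*q - 4.55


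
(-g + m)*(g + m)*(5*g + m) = -5*g^3 - g^2*m + 5*g*m^2 + m^3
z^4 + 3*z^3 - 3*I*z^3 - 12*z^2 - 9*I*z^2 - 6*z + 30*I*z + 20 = (z - 2)*(z + 5)*(z - 2*I)*(z - I)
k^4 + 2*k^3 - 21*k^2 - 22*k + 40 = (k - 4)*(k - 1)*(k + 2)*(k + 5)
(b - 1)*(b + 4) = b^2 + 3*b - 4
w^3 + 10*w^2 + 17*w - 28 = (w - 1)*(w + 4)*(w + 7)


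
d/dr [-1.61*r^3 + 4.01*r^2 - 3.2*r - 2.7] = -4.83*r^2 + 8.02*r - 3.2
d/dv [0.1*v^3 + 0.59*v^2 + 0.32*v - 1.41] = 0.3*v^2 + 1.18*v + 0.32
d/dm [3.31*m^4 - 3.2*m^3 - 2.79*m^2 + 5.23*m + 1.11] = 13.24*m^3 - 9.6*m^2 - 5.58*m + 5.23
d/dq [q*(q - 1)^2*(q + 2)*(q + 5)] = 5*q^4 + 20*q^3 - 9*q^2 - 26*q + 10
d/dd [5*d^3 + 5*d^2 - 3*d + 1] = 15*d^2 + 10*d - 3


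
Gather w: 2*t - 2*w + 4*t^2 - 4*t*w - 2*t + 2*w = 4*t^2 - 4*t*w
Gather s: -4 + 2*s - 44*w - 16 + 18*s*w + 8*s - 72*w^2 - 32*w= s*(18*w + 10) - 72*w^2 - 76*w - 20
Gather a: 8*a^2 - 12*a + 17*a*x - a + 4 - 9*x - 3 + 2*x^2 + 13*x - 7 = 8*a^2 + a*(17*x - 13) + 2*x^2 + 4*x - 6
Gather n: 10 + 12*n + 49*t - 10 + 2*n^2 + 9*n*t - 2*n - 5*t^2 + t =2*n^2 + n*(9*t + 10) - 5*t^2 + 50*t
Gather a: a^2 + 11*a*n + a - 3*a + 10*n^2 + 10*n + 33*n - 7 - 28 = a^2 + a*(11*n - 2) + 10*n^2 + 43*n - 35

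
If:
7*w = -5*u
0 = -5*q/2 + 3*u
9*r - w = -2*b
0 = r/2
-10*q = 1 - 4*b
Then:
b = 5/188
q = -21/235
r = 0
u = -7/94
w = 5/94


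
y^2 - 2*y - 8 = (y - 4)*(y + 2)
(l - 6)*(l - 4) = l^2 - 10*l + 24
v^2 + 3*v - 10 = (v - 2)*(v + 5)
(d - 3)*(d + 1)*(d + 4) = d^3 + 2*d^2 - 11*d - 12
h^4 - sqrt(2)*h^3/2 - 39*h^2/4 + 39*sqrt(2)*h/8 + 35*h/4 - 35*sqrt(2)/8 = (h - 5/2)*(h - 1)*(h + 7/2)*(h - sqrt(2)/2)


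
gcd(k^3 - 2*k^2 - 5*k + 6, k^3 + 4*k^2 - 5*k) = k - 1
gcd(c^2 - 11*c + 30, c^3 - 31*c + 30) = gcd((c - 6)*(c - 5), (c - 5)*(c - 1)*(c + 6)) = c - 5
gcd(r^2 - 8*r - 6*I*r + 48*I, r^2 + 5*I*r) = 1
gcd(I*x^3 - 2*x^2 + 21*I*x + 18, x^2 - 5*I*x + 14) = 1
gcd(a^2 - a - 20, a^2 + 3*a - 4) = a + 4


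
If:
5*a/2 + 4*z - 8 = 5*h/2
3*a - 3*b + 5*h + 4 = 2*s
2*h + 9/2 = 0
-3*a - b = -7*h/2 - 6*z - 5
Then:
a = 19/20 - 8*z/5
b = 54*z/5 - 229/40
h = -9/4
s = 511/80 - 93*z/5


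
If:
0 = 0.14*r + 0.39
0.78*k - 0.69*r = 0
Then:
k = -2.46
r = -2.79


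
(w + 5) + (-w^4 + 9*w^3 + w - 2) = -w^4 + 9*w^3 + 2*w + 3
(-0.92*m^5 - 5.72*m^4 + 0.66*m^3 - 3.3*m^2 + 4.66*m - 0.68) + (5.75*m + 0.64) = -0.92*m^5 - 5.72*m^4 + 0.66*m^3 - 3.3*m^2 + 10.41*m - 0.04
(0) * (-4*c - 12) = 0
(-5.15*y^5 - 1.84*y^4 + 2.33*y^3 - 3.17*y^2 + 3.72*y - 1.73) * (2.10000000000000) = -10.815*y^5 - 3.864*y^4 + 4.893*y^3 - 6.657*y^2 + 7.812*y - 3.633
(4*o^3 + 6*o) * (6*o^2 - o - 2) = 24*o^5 - 4*o^4 + 28*o^3 - 6*o^2 - 12*o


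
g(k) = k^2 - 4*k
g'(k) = 2*k - 4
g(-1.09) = 5.55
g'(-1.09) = -6.18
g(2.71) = -3.50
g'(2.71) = 1.42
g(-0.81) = 3.90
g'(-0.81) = -5.62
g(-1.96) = 11.68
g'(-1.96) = -7.92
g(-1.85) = 10.82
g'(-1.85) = -7.70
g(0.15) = -0.58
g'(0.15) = -3.70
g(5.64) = 9.25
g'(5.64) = 7.28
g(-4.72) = 41.16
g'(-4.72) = -13.44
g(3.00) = -3.00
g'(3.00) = 2.00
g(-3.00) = 21.00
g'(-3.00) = -10.00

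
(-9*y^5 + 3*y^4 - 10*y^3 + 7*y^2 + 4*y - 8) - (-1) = -9*y^5 + 3*y^4 - 10*y^3 + 7*y^2 + 4*y - 7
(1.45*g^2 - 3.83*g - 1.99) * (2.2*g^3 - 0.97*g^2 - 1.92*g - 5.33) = 3.19*g^5 - 9.8325*g^4 - 3.4469*g^3 + 1.5554*g^2 + 24.2347*g + 10.6067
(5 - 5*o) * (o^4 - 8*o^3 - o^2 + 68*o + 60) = -5*o^5 + 45*o^4 - 35*o^3 - 345*o^2 + 40*o + 300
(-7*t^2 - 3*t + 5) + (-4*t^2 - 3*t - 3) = -11*t^2 - 6*t + 2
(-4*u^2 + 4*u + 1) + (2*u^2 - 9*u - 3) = -2*u^2 - 5*u - 2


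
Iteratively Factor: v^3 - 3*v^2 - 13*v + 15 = (v - 1)*(v^2 - 2*v - 15) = (v - 5)*(v - 1)*(v + 3)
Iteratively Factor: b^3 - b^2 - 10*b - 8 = (b - 4)*(b^2 + 3*b + 2) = (b - 4)*(b + 1)*(b + 2)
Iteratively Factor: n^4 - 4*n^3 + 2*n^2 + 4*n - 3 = (n - 1)*(n^3 - 3*n^2 - n + 3) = (n - 1)^2*(n^2 - 2*n - 3) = (n - 1)^2*(n + 1)*(n - 3)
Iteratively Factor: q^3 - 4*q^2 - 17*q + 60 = (q - 5)*(q^2 + q - 12) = (q - 5)*(q - 3)*(q + 4)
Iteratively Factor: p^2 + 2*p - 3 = (p + 3)*(p - 1)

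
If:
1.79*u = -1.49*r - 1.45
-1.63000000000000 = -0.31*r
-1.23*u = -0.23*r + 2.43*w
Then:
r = 5.26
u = -5.19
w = 3.12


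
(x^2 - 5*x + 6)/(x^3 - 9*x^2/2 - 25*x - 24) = 2*(-x^2 + 5*x - 6)/(-2*x^3 + 9*x^2 + 50*x + 48)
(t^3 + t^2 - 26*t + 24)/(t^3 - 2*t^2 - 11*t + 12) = (t + 6)/(t + 3)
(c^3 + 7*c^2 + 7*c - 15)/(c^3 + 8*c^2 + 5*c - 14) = (c^2 + 8*c + 15)/(c^2 + 9*c + 14)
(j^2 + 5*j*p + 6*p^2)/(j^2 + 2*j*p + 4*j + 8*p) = (j + 3*p)/(j + 4)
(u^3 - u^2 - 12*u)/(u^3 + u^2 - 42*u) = (u^2 - u - 12)/(u^2 + u - 42)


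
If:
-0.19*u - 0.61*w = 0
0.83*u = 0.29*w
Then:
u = 0.00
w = 0.00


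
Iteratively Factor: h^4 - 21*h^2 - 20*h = (h + 1)*(h^3 - h^2 - 20*h) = (h + 1)*(h + 4)*(h^2 - 5*h) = h*(h + 1)*(h + 4)*(h - 5)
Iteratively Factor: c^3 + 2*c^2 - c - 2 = (c - 1)*(c^2 + 3*c + 2) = (c - 1)*(c + 1)*(c + 2)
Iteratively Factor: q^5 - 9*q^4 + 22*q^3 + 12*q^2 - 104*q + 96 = (q - 2)*(q^4 - 7*q^3 + 8*q^2 + 28*q - 48) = (q - 3)*(q - 2)*(q^3 - 4*q^2 - 4*q + 16) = (q - 4)*(q - 3)*(q - 2)*(q^2 - 4) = (q - 4)*(q - 3)*(q - 2)*(q + 2)*(q - 2)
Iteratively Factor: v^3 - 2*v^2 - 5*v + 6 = (v - 1)*(v^2 - v - 6) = (v - 3)*(v - 1)*(v + 2)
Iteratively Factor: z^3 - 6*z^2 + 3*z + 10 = (z - 2)*(z^2 - 4*z - 5) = (z - 2)*(z + 1)*(z - 5)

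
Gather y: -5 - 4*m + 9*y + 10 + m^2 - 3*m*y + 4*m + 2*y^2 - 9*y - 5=m^2 - 3*m*y + 2*y^2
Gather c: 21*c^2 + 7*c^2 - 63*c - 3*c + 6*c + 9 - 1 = 28*c^2 - 60*c + 8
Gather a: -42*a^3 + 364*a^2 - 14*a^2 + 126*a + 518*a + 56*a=-42*a^3 + 350*a^2 + 700*a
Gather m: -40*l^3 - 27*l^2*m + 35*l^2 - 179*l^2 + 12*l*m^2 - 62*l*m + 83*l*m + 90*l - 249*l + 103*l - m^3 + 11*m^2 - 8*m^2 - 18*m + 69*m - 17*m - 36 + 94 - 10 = -40*l^3 - 144*l^2 - 56*l - m^3 + m^2*(12*l + 3) + m*(-27*l^2 + 21*l + 34) + 48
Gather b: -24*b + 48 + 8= 56 - 24*b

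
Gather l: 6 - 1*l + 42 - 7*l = 48 - 8*l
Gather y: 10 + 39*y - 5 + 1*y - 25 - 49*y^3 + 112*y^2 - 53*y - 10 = -49*y^3 + 112*y^2 - 13*y - 30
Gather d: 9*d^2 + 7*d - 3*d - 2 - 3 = 9*d^2 + 4*d - 5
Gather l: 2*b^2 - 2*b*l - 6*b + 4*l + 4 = 2*b^2 - 6*b + l*(4 - 2*b) + 4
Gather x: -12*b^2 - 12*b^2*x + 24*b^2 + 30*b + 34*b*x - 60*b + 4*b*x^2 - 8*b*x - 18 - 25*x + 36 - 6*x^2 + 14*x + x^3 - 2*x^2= 12*b^2 - 30*b + x^3 + x^2*(4*b - 8) + x*(-12*b^2 + 26*b - 11) + 18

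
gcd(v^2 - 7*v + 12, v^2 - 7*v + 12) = v^2 - 7*v + 12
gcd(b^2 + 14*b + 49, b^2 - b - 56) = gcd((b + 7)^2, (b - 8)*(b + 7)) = b + 7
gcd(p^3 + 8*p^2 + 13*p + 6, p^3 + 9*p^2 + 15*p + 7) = p^2 + 2*p + 1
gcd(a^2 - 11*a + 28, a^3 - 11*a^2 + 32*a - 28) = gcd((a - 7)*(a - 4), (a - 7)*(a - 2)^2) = a - 7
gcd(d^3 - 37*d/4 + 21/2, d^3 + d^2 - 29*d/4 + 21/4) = d^2 + 2*d - 21/4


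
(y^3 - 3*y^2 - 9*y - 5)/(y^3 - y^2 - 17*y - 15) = (y + 1)/(y + 3)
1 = 1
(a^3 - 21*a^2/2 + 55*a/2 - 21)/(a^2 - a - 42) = (a^2 - 7*a/2 + 3)/(a + 6)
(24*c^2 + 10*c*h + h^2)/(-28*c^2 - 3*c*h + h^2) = (-6*c - h)/(7*c - h)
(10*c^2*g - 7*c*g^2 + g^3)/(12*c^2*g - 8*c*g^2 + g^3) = (5*c - g)/(6*c - g)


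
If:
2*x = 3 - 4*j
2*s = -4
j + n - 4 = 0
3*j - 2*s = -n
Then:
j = -4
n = 8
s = -2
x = 19/2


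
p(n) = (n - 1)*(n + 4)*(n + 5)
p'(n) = (n - 1)*(n + 4) + (n - 1)*(n + 5) + (n + 4)*(n + 5) = 3*n^2 + 16*n + 11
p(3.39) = 148.19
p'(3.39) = 99.72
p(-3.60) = -2.58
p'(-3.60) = -7.72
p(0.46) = -13.15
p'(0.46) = 18.99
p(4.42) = 271.26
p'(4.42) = 140.33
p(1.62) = 23.07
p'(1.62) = 44.79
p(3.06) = 117.22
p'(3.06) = 88.05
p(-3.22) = -5.86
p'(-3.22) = -9.41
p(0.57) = -10.95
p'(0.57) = 21.09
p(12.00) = 2992.00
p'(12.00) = 635.00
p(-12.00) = -728.00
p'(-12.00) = 251.00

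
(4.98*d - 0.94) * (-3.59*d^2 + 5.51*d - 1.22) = -17.8782*d^3 + 30.8144*d^2 - 11.255*d + 1.1468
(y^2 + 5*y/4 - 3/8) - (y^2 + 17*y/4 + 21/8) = -3*y - 3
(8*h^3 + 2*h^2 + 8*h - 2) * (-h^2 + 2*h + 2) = -8*h^5 + 14*h^4 + 12*h^3 + 22*h^2 + 12*h - 4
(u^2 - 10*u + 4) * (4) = 4*u^2 - 40*u + 16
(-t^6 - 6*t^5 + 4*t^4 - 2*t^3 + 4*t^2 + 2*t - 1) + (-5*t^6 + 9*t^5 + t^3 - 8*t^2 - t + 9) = -6*t^6 + 3*t^5 + 4*t^4 - t^3 - 4*t^2 + t + 8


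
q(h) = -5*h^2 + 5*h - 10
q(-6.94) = -285.52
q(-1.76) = -34.29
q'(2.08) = -15.80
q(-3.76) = -99.49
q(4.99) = -109.55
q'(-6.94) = 74.40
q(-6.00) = -220.00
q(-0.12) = -10.67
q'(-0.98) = 14.80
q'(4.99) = -44.90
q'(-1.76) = 22.60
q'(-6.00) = 65.00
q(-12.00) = -790.00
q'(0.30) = 2.00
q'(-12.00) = 125.00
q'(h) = 5 - 10*h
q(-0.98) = -19.70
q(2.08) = -21.23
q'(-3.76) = 42.60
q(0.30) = -8.95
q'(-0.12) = 6.20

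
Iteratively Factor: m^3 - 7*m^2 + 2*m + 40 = (m - 4)*(m^2 - 3*m - 10) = (m - 5)*(m - 4)*(m + 2)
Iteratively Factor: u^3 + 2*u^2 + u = (u + 1)*(u^2 + u) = (u + 1)^2*(u)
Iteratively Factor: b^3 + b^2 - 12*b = (b + 4)*(b^2 - 3*b) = b*(b + 4)*(b - 3)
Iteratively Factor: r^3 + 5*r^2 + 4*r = (r + 1)*(r^2 + 4*r) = (r + 1)*(r + 4)*(r)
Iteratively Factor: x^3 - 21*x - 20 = (x + 4)*(x^2 - 4*x - 5) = (x + 1)*(x + 4)*(x - 5)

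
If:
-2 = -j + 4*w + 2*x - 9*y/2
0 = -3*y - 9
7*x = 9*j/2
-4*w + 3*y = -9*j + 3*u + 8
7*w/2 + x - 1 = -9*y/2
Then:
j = 3143/44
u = 29119/132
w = -395/44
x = 4041/88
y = -3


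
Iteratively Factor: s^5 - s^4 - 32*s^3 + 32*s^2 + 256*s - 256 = (s - 1)*(s^4 - 32*s^2 + 256) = (s - 4)*(s - 1)*(s^3 + 4*s^2 - 16*s - 64) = (s - 4)^2*(s - 1)*(s^2 + 8*s + 16) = (s - 4)^2*(s - 1)*(s + 4)*(s + 4)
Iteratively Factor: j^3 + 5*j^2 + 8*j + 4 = (j + 2)*(j^2 + 3*j + 2) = (j + 1)*(j + 2)*(j + 2)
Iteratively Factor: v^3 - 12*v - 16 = (v + 2)*(v^2 - 2*v - 8) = (v + 2)^2*(v - 4)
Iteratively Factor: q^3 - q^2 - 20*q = (q - 5)*(q^2 + 4*q) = q*(q - 5)*(q + 4)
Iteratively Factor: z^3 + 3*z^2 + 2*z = (z + 1)*(z^2 + 2*z) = (z + 1)*(z + 2)*(z)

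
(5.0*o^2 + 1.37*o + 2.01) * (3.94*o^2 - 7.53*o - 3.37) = 19.7*o^4 - 32.2522*o^3 - 19.2467*o^2 - 19.7522*o - 6.7737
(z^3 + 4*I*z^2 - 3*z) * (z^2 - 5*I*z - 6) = z^5 - I*z^4 + 11*z^3 - 9*I*z^2 + 18*z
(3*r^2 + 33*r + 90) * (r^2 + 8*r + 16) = 3*r^4 + 57*r^3 + 402*r^2 + 1248*r + 1440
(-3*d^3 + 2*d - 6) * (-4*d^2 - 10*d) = 12*d^5 + 30*d^4 - 8*d^3 + 4*d^2 + 60*d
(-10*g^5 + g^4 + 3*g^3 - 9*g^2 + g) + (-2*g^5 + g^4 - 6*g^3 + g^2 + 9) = -12*g^5 + 2*g^4 - 3*g^3 - 8*g^2 + g + 9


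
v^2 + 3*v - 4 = (v - 1)*(v + 4)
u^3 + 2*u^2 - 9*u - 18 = (u - 3)*(u + 2)*(u + 3)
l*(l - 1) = l^2 - l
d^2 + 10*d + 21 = (d + 3)*(d + 7)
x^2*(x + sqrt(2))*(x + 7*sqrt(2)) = x^4 + 8*sqrt(2)*x^3 + 14*x^2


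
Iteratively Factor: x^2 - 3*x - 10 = (x - 5)*(x + 2)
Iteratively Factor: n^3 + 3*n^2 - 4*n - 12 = (n - 2)*(n^2 + 5*n + 6) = (n - 2)*(n + 3)*(n + 2)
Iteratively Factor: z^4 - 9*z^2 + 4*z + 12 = (z - 2)*(z^3 + 2*z^2 - 5*z - 6) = (z - 2)*(z + 3)*(z^2 - z - 2) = (z - 2)*(z + 1)*(z + 3)*(z - 2)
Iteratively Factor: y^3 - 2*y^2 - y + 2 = (y + 1)*(y^2 - 3*y + 2) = (y - 1)*(y + 1)*(y - 2)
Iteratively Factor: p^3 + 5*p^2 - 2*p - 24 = (p + 3)*(p^2 + 2*p - 8) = (p - 2)*(p + 3)*(p + 4)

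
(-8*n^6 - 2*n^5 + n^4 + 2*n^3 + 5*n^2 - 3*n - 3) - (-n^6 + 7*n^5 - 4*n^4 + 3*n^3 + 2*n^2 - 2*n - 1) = -7*n^6 - 9*n^5 + 5*n^4 - n^3 + 3*n^2 - n - 2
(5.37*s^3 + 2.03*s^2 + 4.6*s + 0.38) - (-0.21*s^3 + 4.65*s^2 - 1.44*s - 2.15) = 5.58*s^3 - 2.62*s^2 + 6.04*s + 2.53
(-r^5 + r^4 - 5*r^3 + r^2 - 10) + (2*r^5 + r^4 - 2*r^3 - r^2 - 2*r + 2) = r^5 + 2*r^4 - 7*r^3 - 2*r - 8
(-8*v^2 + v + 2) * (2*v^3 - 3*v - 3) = -16*v^5 + 2*v^4 + 28*v^3 + 21*v^2 - 9*v - 6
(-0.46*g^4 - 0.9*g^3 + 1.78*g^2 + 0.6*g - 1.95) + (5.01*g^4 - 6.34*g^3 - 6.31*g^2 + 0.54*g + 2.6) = 4.55*g^4 - 7.24*g^3 - 4.53*g^2 + 1.14*g + 0.65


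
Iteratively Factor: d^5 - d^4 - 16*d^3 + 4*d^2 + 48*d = (d + 2)*(d^4 - 3*d^3 - 10*d^2 + 24*d) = (d + 2)*(d + 3)*(d^3 - 6*d^2 + 8*d) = (d - 4)*(d + 2)*(d + 3)*(d^2 - 2*d) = d*(d - 4)*(d + 2)*(d + 3)*(d - 2)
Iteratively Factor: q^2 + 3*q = (q)*(q + 3)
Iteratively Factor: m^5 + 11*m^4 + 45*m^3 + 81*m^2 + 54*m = (m + 3)*(m^4 + 8*m^3 + 21*m^2 + 18*m) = m*(m + 3)*(m^3 + 8*m^2 + 21*m + 18) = m*(m + 2)*(m + 3)*(m^2 + 6*m + 9) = m*(m + 2)*(m + 3)^2*(m + 3)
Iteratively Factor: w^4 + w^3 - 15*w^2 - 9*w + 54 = (w - 2)*(w^3 + 3*w^2 - 9*w - 27) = (w - 2)*(w + 3)*(w^2 - 9) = (w - 2)*(w + 3)^2*(w - 3)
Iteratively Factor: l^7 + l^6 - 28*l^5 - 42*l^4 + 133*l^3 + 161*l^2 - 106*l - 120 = (l + 3)*(l^6 - 2*l^5 - 22*l^4 + 24*l^3 + 61*l^2 - 22*l - 40) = (l + 3)*(l + 4)*(l^5 - 6*l^4 + 2*l^3 + 16*l^2 - 3*l - 10) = (l + 1)*(l + 3)*(l + 4)*(l^4 - 7*l^3 + 9*l^2 + 7*l - 10) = (l - 2)*(l + 1)*(l + 3)*(l + 4)*(l^3 - 5*l^2 - l + 5) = (l - 2)*(l - 1)*(l + 1)*(l + 3)*(l + 4)*(l^2 - 4*l - 5) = (l - 2)*(l - 1)*(l + 1)^2*(l + 3)*(l + 4)*(l - 5)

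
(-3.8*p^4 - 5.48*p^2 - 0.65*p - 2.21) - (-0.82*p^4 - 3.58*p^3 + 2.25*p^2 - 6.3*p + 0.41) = -2.98*p^4 + 3.58*p^3 - 7.73*p^2 + 5.65*p - 2.62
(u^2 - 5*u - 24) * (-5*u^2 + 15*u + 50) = -5*u^4 + 40*u^3 + 95*u^2 - 610*u - 1200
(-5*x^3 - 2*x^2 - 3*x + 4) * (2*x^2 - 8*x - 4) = -10*x^5 + 36*x^4 + 30*x^3 + 40*x^2 - 20*x - 16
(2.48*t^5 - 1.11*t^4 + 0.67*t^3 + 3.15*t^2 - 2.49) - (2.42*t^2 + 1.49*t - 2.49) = 2.48*t^5 - 1.11*t^4 + 0.67*t^3 + 0.73*t^2 - 1.49*t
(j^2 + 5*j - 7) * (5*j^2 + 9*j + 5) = 5*j^4 + 34*j^3 + 15*j^2 - 38*j - 35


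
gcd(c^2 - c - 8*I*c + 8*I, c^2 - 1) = c - 1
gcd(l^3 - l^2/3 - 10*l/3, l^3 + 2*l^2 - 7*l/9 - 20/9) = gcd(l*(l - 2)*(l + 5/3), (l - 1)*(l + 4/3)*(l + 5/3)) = l + 5/3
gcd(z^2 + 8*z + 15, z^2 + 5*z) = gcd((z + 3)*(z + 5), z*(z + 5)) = z + 5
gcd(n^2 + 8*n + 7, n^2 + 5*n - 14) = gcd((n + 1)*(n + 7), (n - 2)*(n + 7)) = n + 7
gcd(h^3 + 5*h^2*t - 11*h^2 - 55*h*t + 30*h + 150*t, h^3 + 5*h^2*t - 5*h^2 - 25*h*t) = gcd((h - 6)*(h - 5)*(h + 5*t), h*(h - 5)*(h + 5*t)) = h^2 + 5*h*t - 5*h - 25*t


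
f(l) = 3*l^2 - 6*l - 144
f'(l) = 6*l - 6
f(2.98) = -135.24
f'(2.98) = 11.88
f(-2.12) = -117.80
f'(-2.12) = -18.72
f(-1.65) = -125.93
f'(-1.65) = -15.90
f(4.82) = -103.22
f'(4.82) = 22.92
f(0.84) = -146.92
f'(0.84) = -0.96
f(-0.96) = -135.48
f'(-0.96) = -11.76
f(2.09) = -143.44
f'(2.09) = 6.54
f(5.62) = -82.97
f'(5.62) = 27.72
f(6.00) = -72.00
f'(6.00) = 30.00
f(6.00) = -72.00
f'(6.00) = 30.00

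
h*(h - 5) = h^2 - 5*h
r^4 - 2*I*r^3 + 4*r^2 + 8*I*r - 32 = (r - 2)*(r + 2)*(r - 4*I)*(r + 2*I)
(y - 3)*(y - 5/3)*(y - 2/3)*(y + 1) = y^4 - 13*y^3/3 + 25*y^2/9 + 43*y/9 - 10/3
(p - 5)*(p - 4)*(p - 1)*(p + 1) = p^4 - 9*p^3 + 19*p^2 + 9*p - 20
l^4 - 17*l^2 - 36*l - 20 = (l - 5)*(l + 1)*(l + 2)^2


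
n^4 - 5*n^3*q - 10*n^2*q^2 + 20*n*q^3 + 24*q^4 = (n - 6*q)*(n - 2*q)*(n + q)*(n + 2*q)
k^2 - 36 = (k - 6)*(k + 6)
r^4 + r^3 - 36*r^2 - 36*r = r*(r - 6)*(r + 1)*(r + 6)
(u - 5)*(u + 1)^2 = u^3 - 3*u^2 - 9*u - 5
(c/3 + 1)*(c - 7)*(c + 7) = c^3/3 + c^2 - 49*c/3 - 49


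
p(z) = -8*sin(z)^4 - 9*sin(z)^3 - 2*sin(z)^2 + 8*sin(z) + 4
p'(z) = -32*sin(z)^3*cos(z) - 27*sin(z)^2*cos(z) - 4*sin(z)*cos(z) + 8*cos(z)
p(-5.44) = 2.62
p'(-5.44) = -15.54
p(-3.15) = 4.07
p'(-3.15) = -7.96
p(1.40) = -6.22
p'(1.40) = -8.97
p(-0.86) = -1.93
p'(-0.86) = 6.17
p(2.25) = 1.84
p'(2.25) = 16.67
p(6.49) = 5.47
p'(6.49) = 5.64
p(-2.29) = -1.88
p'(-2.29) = -6.16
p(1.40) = -6.22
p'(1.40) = -8.97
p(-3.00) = 2.85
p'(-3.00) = -8.04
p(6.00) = 1.76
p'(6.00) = 7.40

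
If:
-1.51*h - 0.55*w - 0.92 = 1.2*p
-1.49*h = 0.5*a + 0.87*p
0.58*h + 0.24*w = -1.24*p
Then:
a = 1.06225433526012*w + 2.10057803468208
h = -0.334920095205712*w - 0.969738184291058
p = 0.453587215232914 - 0.036892213532812*w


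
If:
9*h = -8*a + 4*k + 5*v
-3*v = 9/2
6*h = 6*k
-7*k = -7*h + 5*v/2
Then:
No Solution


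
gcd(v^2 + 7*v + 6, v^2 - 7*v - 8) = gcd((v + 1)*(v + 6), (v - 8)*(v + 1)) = v + 1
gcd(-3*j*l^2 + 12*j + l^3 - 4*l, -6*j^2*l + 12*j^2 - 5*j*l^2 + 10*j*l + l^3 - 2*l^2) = l - 2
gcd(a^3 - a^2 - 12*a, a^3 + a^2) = a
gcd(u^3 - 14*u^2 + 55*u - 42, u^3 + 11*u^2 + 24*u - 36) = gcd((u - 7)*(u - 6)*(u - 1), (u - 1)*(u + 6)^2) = u - 1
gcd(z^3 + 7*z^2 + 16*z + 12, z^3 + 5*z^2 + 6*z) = z^2 + 5*z + 6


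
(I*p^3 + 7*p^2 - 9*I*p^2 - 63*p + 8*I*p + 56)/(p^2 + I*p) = (I*p^3 + p^2*(7 - 9*I) + p*(-63 + 8*I) + 56)/(p*(p + I))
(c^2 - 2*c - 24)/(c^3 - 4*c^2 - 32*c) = (c - 6)/(c*(c - 8))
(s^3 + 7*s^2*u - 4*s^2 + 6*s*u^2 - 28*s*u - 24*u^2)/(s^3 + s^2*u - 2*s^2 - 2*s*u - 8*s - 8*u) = (s + 6*u)/(s + 2)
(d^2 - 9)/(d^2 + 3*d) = (d - 3)/d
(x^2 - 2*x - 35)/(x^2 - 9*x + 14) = (x + 5)/(x - 2)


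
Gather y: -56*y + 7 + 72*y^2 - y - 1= 72*y^2 - 57*y + 6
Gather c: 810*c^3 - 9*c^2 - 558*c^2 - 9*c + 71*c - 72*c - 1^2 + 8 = 810*c^3 - 567*c^2 - 10*c + 7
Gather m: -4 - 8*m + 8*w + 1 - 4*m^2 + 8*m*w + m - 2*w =-4*m^2 + m*(8*w - 7) + 6*w - 3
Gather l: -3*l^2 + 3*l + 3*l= -3*l^2 + 6*l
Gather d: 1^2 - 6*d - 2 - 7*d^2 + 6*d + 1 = -7*d^2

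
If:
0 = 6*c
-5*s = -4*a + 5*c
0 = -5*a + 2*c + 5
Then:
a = 1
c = 0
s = 4/5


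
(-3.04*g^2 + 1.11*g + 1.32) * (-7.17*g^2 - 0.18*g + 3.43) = 21.7968*g^4 - 7.4115*g^3 - 20.0914*g^2 + 3.5697*g + 4.5276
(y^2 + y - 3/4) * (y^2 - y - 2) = y^4 - 15*y^2/4 - 5*y/4 + 3/2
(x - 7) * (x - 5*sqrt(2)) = x^2 - 5*sqrt(2)*x - 7*x + 35*sqrt(2)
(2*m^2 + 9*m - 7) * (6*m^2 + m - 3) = 12*m^4 + 56*m^3 - 39*m^2 - 34*m + 21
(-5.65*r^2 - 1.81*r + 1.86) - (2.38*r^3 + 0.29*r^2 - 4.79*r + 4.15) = -2.38*r^3 - 5.94*r^2 + 2.98*r - 2.29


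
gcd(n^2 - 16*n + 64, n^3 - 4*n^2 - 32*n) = n - 8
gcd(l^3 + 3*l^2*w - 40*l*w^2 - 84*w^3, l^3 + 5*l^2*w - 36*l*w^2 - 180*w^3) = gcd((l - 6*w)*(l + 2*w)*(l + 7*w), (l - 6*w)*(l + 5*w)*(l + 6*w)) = -l + 6*w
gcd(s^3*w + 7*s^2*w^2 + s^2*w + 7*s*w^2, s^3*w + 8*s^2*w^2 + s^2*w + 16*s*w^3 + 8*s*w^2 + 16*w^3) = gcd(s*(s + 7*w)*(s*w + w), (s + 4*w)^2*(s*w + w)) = s*w + w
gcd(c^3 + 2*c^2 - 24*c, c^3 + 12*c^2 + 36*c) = c^2 + 6*c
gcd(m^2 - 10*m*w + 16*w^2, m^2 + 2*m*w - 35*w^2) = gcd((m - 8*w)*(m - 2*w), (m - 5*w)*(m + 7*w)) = 1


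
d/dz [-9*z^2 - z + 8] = -18*z - 1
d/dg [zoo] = 0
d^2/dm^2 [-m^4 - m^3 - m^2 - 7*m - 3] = -12*m^2 - 6*m - 2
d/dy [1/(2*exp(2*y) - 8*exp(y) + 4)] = (2 - exp(y))*exp(y)/(exp(2*y) - 4*exp(y) + 2)^2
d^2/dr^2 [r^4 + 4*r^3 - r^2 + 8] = 12*r^2 + 24*r - 2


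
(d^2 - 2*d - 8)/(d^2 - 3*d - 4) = (d + 2)/(d + 1)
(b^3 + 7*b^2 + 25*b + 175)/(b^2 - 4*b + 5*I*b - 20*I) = (b^2 + b*(7 - 5*I) - 35*I)/(b - 4)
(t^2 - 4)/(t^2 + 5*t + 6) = (t - 2)/(t + 3)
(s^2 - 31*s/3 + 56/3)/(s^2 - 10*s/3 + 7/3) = (s - 8)/(s - 1)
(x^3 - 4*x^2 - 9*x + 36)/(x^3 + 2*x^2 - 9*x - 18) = (x - 4)/(x + 2)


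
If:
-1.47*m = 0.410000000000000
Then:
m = -0.28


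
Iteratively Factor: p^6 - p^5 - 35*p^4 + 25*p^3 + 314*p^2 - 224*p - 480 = (p + 4)*(p^5 - 5*p^4 - 15*p^3 + 85*p^2 - 26*p - 120) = (p + 1)*(p + 4)*(p^4 - 6*p^3 - 9*p^2 + 94*p - 120) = (p - 3)*(p + 1)*(p + 4)*(p^3 - 3*p^2 - 18*p + 40) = (p - 3)*(p + 1)*(p + 4)^2*(p^2 - 7*p + 10) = (p - 5)*(p - 3)*(p + 1)*(p + 4)^2*(p - 2)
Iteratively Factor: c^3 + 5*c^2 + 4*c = (c)*(c^2 + 5*c + 4) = c*(c + 1)*(c + 4)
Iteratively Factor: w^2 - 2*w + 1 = (w - 1)*(w - 1)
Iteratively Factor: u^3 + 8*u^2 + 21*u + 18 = (u + 2)*(u^2 + 6*u + 9) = (u + 2)*(u + 3)*(u + 3)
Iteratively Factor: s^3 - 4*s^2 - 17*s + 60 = (s + 4)*(s^2 - 8*s + 15) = (s - 3)*(s + 4)*(s - 5)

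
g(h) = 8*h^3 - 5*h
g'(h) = 24*h^2 - 5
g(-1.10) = -5.15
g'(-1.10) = 24.04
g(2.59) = 126.04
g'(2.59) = 155.99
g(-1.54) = -21.52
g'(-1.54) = 51.92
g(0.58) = -1.34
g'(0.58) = 3.07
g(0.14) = -0.68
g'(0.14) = -4.53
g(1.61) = 25.34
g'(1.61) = 57.21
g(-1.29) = -10.72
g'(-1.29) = 34.94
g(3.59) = 352.20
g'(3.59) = 304.31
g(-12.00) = -13764.00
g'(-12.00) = 3451.00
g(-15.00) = -26925.00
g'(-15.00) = 5395.00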